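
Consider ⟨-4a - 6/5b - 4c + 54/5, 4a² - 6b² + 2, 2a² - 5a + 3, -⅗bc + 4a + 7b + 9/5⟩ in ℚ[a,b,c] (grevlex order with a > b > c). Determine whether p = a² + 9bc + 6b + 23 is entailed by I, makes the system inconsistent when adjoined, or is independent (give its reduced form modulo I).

First compute the reduced Gröbner basis of I by Buchberger's algorithm.
f_1 = -4a - 6/5b - 4c + 54/5, LT = a.
f_2 = 4a² - 6b² + 2, LT = a².
f_3 = 2a² - 5a + 3, LT = a².
f_4 = -⅗bc + 4a + 7b + 9/5, LT = bc.

S(f_1,f_2): lcm = a². S = 3/10ab + 3/2b² + ac - 27/10a - ½.
  leading term ab: subtract (-3/40b)·f_1 from 3/10ab + 3/2b² + ac - 27/10a - ½ → 141/100b² + ac - 3/10bc - 27/10a + 81/100b - ½
  leading term b²: no divisor's leading term divides it; move 141/100b² to the remainder.
  leading term ac: subtract (-¼c)·f_1 from ac - 3/10bc - 27/10a + 81/100b - ½ → -⅗bc - c² - 27/10a + 81/100b + 27/10c - ½
  leading term bc: subtract (1)·f_4 from -⅗bc - c² - 27/10a + 81/100b + 27/10c - ½ → -c² - 67/10a - 619/100b + 27/10c - 23/10
  leading term c²: no divisor's leading term divides it; move -c² to the remainder.
  leading term a: subtract (67/40)·f_1 from -67/10a - 619/100b + 27/10c - 23/10 → -209/50b + 47/5c - 2039/100
  leading term b: no divisor's leading term divides it; move -209/50b to the remainder.
  leading term c: no divisor's leading term divides it; move 47/5c to the remainder.
  leading term 1: no divisor's leading term divides it; move -2039/100 to the remainder.
  remainder 141/100b² - c² - 209/50b + 47/5c - 2039/100 ≠ 0; add h_5 = 141/100b² - c² - 209/50b + 47/5c - 2039/100 to the basis.

S(f_1,f_3): lcm = a². S = 3/10ab + ac - ⅕a - 3/2.
  leading term ab: subtract (-3/40b)·f_1 from 3/10ab + ac - ⅕a - 3/2 → -9/100b² + ac - 3/10bc - ⅕a + 81/100b - 3/2
  leading term b²: subtract (-3/47)·h_5 from -9/100b² + ac - 3/10bc - ⅕a + 81/100b - 3/2 → ac - 3/10bc - 3/47c² - ⅕a + 2553/4700b + ⅗c - 13167/4700
  leading term ac: subtract (-¼c)·f_1 from ac - 3/10bc - 3/47c² - ⅕a + 2553/4700b + ⅗c - 13167/4700 → -⅗bc - 50/47c² - ⅕a + 2553/4700b + 33/10c - 13167/4700
  leading term bc: subtract (1)·f_4 from -⅗bc - 50/47c² - ⅕a + 2553/4700b + 33/10c - 13167/4700 → -50/47c² - 21/5a - 30347/4700b + 33/10c - 21627/4700
  leading term c²: no divisor's leading term divides it; move -50/47c² to the remainder.
  leading term a: subtract (21/20)·f_1 from -21/5a - 30347/4700b + 33/10c - 21627/4700 → -977/188b + 15/2c - 2997/188
  leading term b: no divisor's leading term divides it; move -977/188b to the remainder.
  leading term c: no divisor's leading term divides it; move 15/2c to the remainder.
  leading term 1: no divisor's leading term divides it; move -2997/188 to the remainder.
  remainder -50/47c² - 977/188b + 15/2c - 2997/188 ≠ 0; add h_6 = -50/47c² - 977/188b + 15/2c - 2997/188 to the basis.

S(f_4,h_5): lcm = b²c. S = 100/141c³ - 20/3ab - 35/3b² + 418/141bc - 20/3c² - 3b + 2039/141c.
  leading term c³: subtract (-⅔c)·h_6 from 100/141c³ - 20/3ab - 35/3b² + 418/141bc - 20/3c² - 3b + 2039/141c → -20/3ab - 35/3b² - ½bc - 5/3c² - 3b + 23/6c
  leading term ab: subtract (5/3b)·f_1 from -20/3ab - 35/3b² - ½bc - 5/3c² - 3b + 23/6c → -29/3b² + 37/6bc - 5/3c² - 21b + 23/6c
  leading term b²: subtract (-2900/423)·h_5 from -29/3b² + 37/6bc - 5/3c² - 21b + 23/6c → 37/6bc - 3605/423c² - 21005/423b + 1229/18c - 59131/423
  leading term bc: subtract (-185/18)·f_4 from 37/6bc - 3605/423c² - 21005/423b + 1229/18c - 59131/423 → -3605/423c² + 370/9a + 2095/94b + 1229/18c - 102611/846
  leading term c²: subtract (721/90)·h_6 from -3605/423c² + 370/9a + 2095/94b + 1229/18c - 102611/846 → 370/9a + 23011/360b + 295/36c + 2311/360
  leading term a: subtract (-185/18)·f_1 from 370/9a + 23011/360b + 295/36c + 2311/360 → 18571/360b - 395/12c + 42271/360
  leading term b: no divisor's leading term divides it; move 18571/360b to the remainder.
  leading term c: no divisor's leading term divides it; move -395/12c to the remainder.
  leading term 1: no divisor's leading term divides it; move 42271/360 to the remainder.
  remainder 18571/360b - 395/12c + 42271/360 ≠ 0; add h_7 = 18571/360b - 395/12c + 42271/360 to the basis.

S(f_4,h_6): lcm = bc². S = -977/200b² - 20/3ac - 277/60bc - 2997/200b - 3c.
  leading term b²: subtract (-977/282)·h_5 from -977/200b² - 20/3ac - 277/60bc - 2997/200b - 3c → -20/3ac - 277/60bc - 977/282c² - 830963/28200b + 887/30c - 1992103/28200
  leading term ac: subtract (5/3c)·f_1 from -20/3ac - 277/60bc - 977/282c² - 830963/28200b + 887/30c - 1992103/28200 → -157/60bc + 301/94c² - 830963/28200b + 347/30c - 1992103/28200
  leading term bc: subtract (157/36)·f_4 from -157/60bc + 301/94c² - 830963/28200b + 347/30c - 1992103/28200 → 301/94c² - 157/9a - 5075539/84600b + 347/30c - 2213473/28200
  leading term c²: subtract (-301/100)·h_6 from 301/94c² - 157/9a - 5075539/84600b + 347/30c - 2213473/28200 → -157/9a - 272293/3600b + 4097/120c - 151771/1200
  leading term a: subtract (157/36)·f_1 from -157/9a - 272293/3600b + 4097/120c - 151771/1200 → -253453/3600b + 18571/360c - 208291/1200
  leading term b: subtract (-253453/185710)·h_7 from -253453/3600b + 18571/360c - 208291/1200 → 11135059/1671390c - 11135059/835695
  leading term c: no divisor's leading term divides it; move 11135059/1671390c to the remainder.
  leading term 1: no divisor's leading term divides it; move -11135059/835695 to the remainder.
  remainder 11135059/1671390c - 11135059/835695 ≠ 0; add h_8 = 11135059/1671390c - 11135059/835695 to the basis.

The other S-polynomials (S(f_1,f_4), S(f_2,f_3), S(f_2,f_4), S(f_3,f_4), S(f_1,h_5), S(f_2,h_5), S(f_3,h_5), S(f_1,h_6), S(f_2,h_6), S(f_3,h_6), S(h_5,h_6), S(f_1,h_7), S(f_2,h_7), S(f_3,h_7), S(f_4,h_7), S(h_5,h_7), S(h_6,h_7), S(f_1,h_8), S(f_2,h_8), S(f_3,h_8), S(f_4,h_8), S(h_5,h_8), S(h_6,h_8), S(h_7,h_8)) all reduce to 0 modulo the current basis, so we have a Gröbner basis.
Inter-reduce: drop elements whose leading term is divisible by another's, tail-reduce, and make monic.
Reduced Gröbner basis: {a - 1, b + 1, c - 2}.
Label its elements g_1 = a - 1, g_2 = b + 1, g_3 = c - 2.

Reduce p = a² + 9bc + 6b + 23 modulo G:
  leading term a²: subtract (a)·g_1 from a² + 9bc + 6b + 23 → 9bc + a + 6b + 23
  leading term bc: subtract (9c)·g_2 from 9bc + a + 6b + 23 → a + 6b - 9c + 23
  leading term a: subtract (1)·g_1 from a + 6b - 9c + 23 → 6b - 9c + 24
  leading term b: subtract (6)·g_2 from 6b - 9c + 24 → -9c + 18
  leading term c: subtract (-9)·g_3 from -9c + 18 → 0
  normal form = 0.
Since the normal form is 0, p ∈ I.

a² + 9bc + 6b + 23 lies in I (it reduces to 0).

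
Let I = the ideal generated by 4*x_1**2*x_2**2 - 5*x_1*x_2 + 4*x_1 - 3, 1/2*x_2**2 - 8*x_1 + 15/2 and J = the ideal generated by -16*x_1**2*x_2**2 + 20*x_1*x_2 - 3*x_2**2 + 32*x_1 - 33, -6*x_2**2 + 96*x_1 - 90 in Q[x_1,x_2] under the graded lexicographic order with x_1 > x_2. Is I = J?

Two ideals are equal iff their reduced Gröbner bases coincide (the reduced basis is unique for a fixed ordering).
Buchberger on the first generating set:
f_1 = 4*x_1**2*x_2**2 - 5*x_1*x_2 + 4*x_1 - 3, LT = x_1**2*x_2**2.
f_2 = 1/2*x_2**2 - 8*x_1 + 15/2, LT = x_2**2.

S(f_1,f_2): lcm = x_1**2*x_2**2. S = 16*x_1**3 - 15*x_1**2 - 5/4*x_1*x_2 + x_1 - 3/4.
  leading term x_1**3: no divisor's leading term divides it; move 16*x_1**3 to the remainder.
  leading term x_1**2: no divisor's leading term divides it; move -15*x_1**2 to the remainder.
  leading term x_1*x_2: no divisor's leading term divides it; move -5/4*x_1*x_2 to the remainder.
  leading term x_1: no divisor's leading term divides it; move x_1 to the remainder.
  leading term 1: no divisor's leading term divides it; move -3/4 to the remainder.
  remainder 16*x_1**3 - 15*x_1**2 - 5/4*x_1*x_2 + x_1 - 3/4 ≠ 0; add g_3 = 16*x_1**3 - 15*x_1**2 - 5/4*x_1*x_2 + x_1 - 3/4 to the basis.

The other S-polynomials (S(f_1,g_3), S(f_2,g_3)) all reduce to 0 modulo the current basis, so we have a Gröbner basis.
Inter-reduce: drop elements whose leading term is divisible by another's, tail-reduce, and make monic.
Reduced Gröbner basis: {x_1**3 - 15/16*x_1**2 - 5/64*x_1*x_2 + 1/16*x_1 - 3/64, x_2**2 - 16*x_1 + 15}.

Buchberger on the second generating set:
h_1 = -16*x_1**2*x_2**2 + 20*x_1*x_2 - 3*x_2**2 + 32*x_1 - 33, LT = x_1**2*x_2**2.
h_2 = -6*x_2**2 + 96*x_1 - 90, LT = x_2**2.

S(h_1,h_2): lcm = x_1**2*x_2**2. S = 16*x_1**3 - 15*x_1**2 - 5/4*x_1*x_2 + 3/16*x_2**2 - 2*x_1 + 33/16.
  leading term x_1**3: no divisor's leading term divides it; move 16*x_1**3 to the remainder.
  leading term x_1**2: no divisor's leading term divides it; move -15*x_1**2 to the remainder.
  leading term x_1*x_2: no divisor's leading term divides it; move -5/4*x_1*x_2 to the remainder.
  leading term x_2**2: subtract (-1/32)·h_2 from 3/16*x_2**2 - 2*x_1 + 33/16 → x_1 - 3/4
  leading term x_1: no divisor's leading term divides it; move x_1 to the remainder.
  leading term 1: no divisor's leading term divides it; move -3/4 to the remainder.
  remainder 16*x_1**3 - 15*x_1**2 - 5/4*x_1*x_2 + x_1 - 3/4 ≠ 0; add k_3 = 16*x_1**3 - 15*x_1**2 - 5/4*x_1*x_2 + x_1 - 3/4 to the basis.

The other S-polynomials (S(h_1,k_3), S(h_2,k_3)) all reduce to 0 modulo the current basis, so we have a Gröbner basis.
Inter-reduce: drop elements whose leading term is divisible by another's, tail-reduce, and make monic.
Reduced Gröbner basis: {x_1**3 - 15/16*x_1**2 - 5/64*x_1*x_2 + 1/16*x_1 - 3/64, x_2**2 - 16*x_1 + 15}.

Same reduced basis, so the two generating sets span the same ideal.

Yes, the ideals are equal.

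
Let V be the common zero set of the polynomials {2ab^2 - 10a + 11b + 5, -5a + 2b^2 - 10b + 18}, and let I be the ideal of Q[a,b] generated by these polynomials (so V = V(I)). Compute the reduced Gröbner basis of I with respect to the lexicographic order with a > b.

f_1 = 2ab^2 - 10a + 11b + 5, LT = ab^2.
f_2 = -5a + 2b^2 - 10b + 18, LT = a.

S(f_1,f_2): lcm = ab^2. S = -5a + 2/5b^4 - 2b^3 + 18/5b^2 + 11/2b + 5/2.
  leading term a: subtract (1)·f_2 from -5a + 2/5b^4 - 2b^3 + 18/5b^2 + 11/2b + 5/2 → 2/5b^4 - 2b^3 + 8/5b^2 + 31/2b - 31/2
  leading term b^4: no divisor's leading term divides it; move 2/5b^4 to the remainder.
  leading term b^3: no divisor's leading term divides it; move -2b^3 to the remainder.
  leading term b^2: no divisor's leading term divides it; move 8/5b^2 to the remainder.
  leading term b: no divisor's leading term divides it; move 31/2b to the remainder.
  leading term 1: no divisor's leading term divides it; move -31/2 to the remainder.
  remainder 2/5b^4 - 2b^3 + 8/5b^2 + 31/2b - 31/2 ≠ 0; add g_3 = 2/5b^4 - 2b^3 + 8/5b^2 + 31/2b - 31/2 to the basis.

S(f_1,g_3): lcm = ab^4. S = 5ab^3 - 9ab^2 - 155/4ab + 155/4a + 11/2b^3 + 5/2b^2.
  leading term ab^3: subtract (5/2b)·f_1 from 5ab^3 - 9ab^2 - 155/4ab + 155/4a + 11/2b^3 + 5/2b^2 → -9ab^2 - 55/4ab + 155/4a + 11/2b^3 - 25b^2 - 25/2b
  leading term ab^2: subtract (-9/2)·f_1 from -9ab^2 - 55/4ab + 155/4a + 11/2b^3 - 25b^2 - 25/2b → -55/4ab - 25/4a + 11/2b^3 - 25b^2 + 37b + 45/2
  leading term ab: subtract (11/4b)·f_2 from -55/4ab - 25/4a + 11/2b^3 - 25b^2 + 37b + 45/2 → -25/4a + 5/2b^2 - 25/2b + 45/2
  leading term a: subtract (5/4)·f_2 from -25/4a + 5/2b^2 - 25/2b + 45/2 → 0
  remainder 0.

S(f_2,g_3): leading monomials are coprime, so the S-polynomial reduces to 0 (Buchberger's first criterion).
Every S-polynomial of the final basis reduces to 0, so we have a Gröbner basis.
Inter-reduce: drop elements whose leading term is divisible by another's, tail-reduce, and make monic.

G = {a - 2/5b^2 + 2b - 18/5, b^4 - 5b^3 + 4b^2 + 155/4b - 155/4}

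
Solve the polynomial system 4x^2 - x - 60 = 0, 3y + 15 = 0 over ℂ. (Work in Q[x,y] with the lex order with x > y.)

Compute a lex Gröbner basis by Buchberger's algorithm.
f_1 = 4x^2 - x - 60, LT = x^2.
f_2 = 3y + 15, LT = y.

The S-polynomials (S(f_1,f_2)) all reduce to 0 modulo the current basis, so we have a Gröbner basis.
Inter-reduce: drop elements whose leading term is divisible by another's, tail-reduce, and make monic.
Reduced Gröbner basis: {x^2 - 1/4x - 15, y + 5}.

From the last basis element, y + 5 = 0, so y takes values in {-5}. Each choice, substituted upward through the basis, yields the corresponding point(s) of the solution set.
  y = -5: the earlier basis element becomes x^2 - 1/4x - 15 = 0, giving x = -15/4, 4 — points (-15/4, -5), (4, -5).

{(-15/4, -5), (4, -5)}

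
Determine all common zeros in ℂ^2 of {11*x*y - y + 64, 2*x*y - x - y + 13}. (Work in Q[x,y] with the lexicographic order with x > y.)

{(3, -2), (-17/11, 32/9)}

Compute a lex Gröbner basis by Buchberger's algorithm.
f_1 = 11*x*y - y + 64, LT = x*y.
f_2 = 2*x*y - x - y + 13, LT = x*y.

S(f_1,f_2): lcm = x*y. S = 1/2*x + 9/22*y - 15/22.
  reduce S modulo (f_1, f_2):
  remainder 1/2*x + 9/22*y - 15/22 ≠ 0; add h_3 = 1/2*x + 9/22*y - 15/22 to the basis.

S(f_1,h_3): lcm = x*y. S = -9/11*y**2 + 14/11*y + 64/11.
  reduce S modulo (f_1, f_2, h_3):
  remainder -9/11*y**2 + 14/11*y + 64/11 ≠ 0; add h_4 = -9/11*y**2 + 14/11*y + 64/11 to the basis.

The other S-polynomials (S(f_2,h_3), S(f_1,h_4), S(f_2,h_4), S(h_3,h_4)) all reduce to 0 modulo the current basis, so we have a Gröbner basis.
Inter-reduce: drop elements whose leading term is divisible by another's, tail-reduce, and make monic.
Reduced Gröbner basis: {x + 9/11*y - 15/11, y**2 - 14/9*y - 64/9}.

A lex Gröbner basis eliminates variables successively. Here y**2 - 14/9*y - 64/9 depends only on y, with roots {-2, 32/9}; lifting each root through the earlier basis elements recovers the full solutions.
  y = -2: the earlier basis element becomes x - 3 = 0, giving x = 3 — point (3, -2).
  y = 32/9: the earlier basis element becomes x + 17/11 = 0, giving x = -17/11 — point (-17/11, 32/9).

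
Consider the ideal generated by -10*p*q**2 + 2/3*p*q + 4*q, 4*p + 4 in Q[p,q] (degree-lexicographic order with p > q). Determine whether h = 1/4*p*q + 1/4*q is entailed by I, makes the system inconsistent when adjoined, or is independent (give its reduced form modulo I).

First compute the reduced Gröbner basis of I by Buchberger's algorithm.
f_1 = -10*p*q**2 + 2/3*p*q + 4*q, LT = p*q**2.
f_2 = 4*p + 4, LT = p.

S(f_1,f_2): lcm = p*q**2. S = -1/15*p*q - q**2 - 2/5*q.
  reduce S modulo (f_1, f_2):
  remainder -q**2 - 1/3*q ≠ 0; add k_3 = -q**2 - 1/3*q to the basis.

The other S-polynomials (S(f_1,k_3), S(f_2,k_3)) all reduce to 0 modulo the current basis, so we have a Gröbner basis.
Inter-reduce: drop elements whose leading term is divisible by another's, tail-reduce, and make monic.
Reduced Gröbner basis: {q**2 + 1/3*q, p + 1}.
Label its elements g_1 = q**2 + 1/3*q, g_2 = p + 1.

Reduce h = 1/4*p*q + 1/4*q modulo G:
  leading term p*q: subtract (1/4*q)·g_2 from 1/4*p*q + 1/4*q → 0
  normal form = 0.
Since the normal form is 0, h ∈ I.

Ideal membership is decidable via reduction modulo a Gröbner basis.

1/4*p*q + 1/4*q lies in I (it reduces to 0).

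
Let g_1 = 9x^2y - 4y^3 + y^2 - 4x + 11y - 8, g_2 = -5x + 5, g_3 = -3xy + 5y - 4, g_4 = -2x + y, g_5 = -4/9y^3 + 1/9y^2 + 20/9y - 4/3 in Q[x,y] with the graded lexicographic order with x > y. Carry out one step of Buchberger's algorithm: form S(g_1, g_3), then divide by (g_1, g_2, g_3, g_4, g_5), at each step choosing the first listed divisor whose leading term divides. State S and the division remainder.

lcm(LM(g_1), LM(g_3)) = x^2y.
S = (lcm/LT(g_1))·g_1 − (lcm/LT(g_3))·g_3 = -4/9y^3 + 5/3xy + 1/9y^2 - 16/9x + 11/9y - 8/9.
Reduce S modulo (g_1, g_2, g_3, g_4, g_5) in that order:
  leading term y^3: subtract (1)·g_5 from -4/9y^3 + 5/3xy + 1/9y^2 - 16/9x + 11/9y - 8/9 → 5/3xy - 16/9x - y + 4/9
  leading term xy: subtract (-1/3y)·g_2 from 5/3xy - 16/9x - y + 4/9 → -16/9x + 2/3y + 4/9
  leading term x: subtract (16/45)·g_2 from -16/9x + 2/3y + 4/9 → 2/3y - 4/3
  leading term y: no divisor's leading term divides it; move 2/3y to the remainder.
  leading term 1: no divisor's leading term divides it; move -4/3 to the remainder.
The remainder 2/3y - 4/3 is nonzero, so it would be added as the next basis element.

S(g_1, g_3) = -4/9y^3 + 5/3xy + 1/9y^2 - 16/9x + 11/9y - 8/9; remainder on division = 2/3y - 4/3.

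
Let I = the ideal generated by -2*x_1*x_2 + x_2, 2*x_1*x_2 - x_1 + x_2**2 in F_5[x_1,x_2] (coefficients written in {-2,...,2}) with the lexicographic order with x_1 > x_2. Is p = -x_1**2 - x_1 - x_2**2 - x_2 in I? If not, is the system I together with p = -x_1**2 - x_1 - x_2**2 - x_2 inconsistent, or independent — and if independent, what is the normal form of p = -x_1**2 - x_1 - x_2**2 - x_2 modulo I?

-x_1**2 - x_1 - x_2**2 - x_2 lies in I (it reduces to 0).

First compute the reduced Gröbner basis of I by Buchberger's algorithm.
f_1 = -2*x_1*x_2 + x_2, LT = x_1*x_2.
f_2 = 2*x_1*x_2 - x_1 + x_2**2, LT = x_1*x_2.

S(f_1,f_2): lcm = x_1*x_2. S = -2*x_1 + 2*x_2**2 + 2*x_2.
  reduce S modulo (f_1, f_2):
  remainder -2*x_1 + 2*x_2**2 + 2*x_2 ≠ 0; add h_3 = -2*x_1 + 2*x_2**2 + 2*x_2 to the basis.

S(f_1,h_3): lcm = x_1*x_2. S = x_2**3 + x_2**2 + 2*x_2.
  reduce S modulo (f_1, f_2, h_3):
  remainder x_2**3 + x_2**2 + 2*x_2 ≠ 0; add h_4 = x_2**3 + x_2**2 + 2*x_2 to the basis.

The other S-polynomials (S(f_2,h_3), S(f_1,h_4), S(f_2,h_4), S(h_3,h_4)) all reduce to 0 modulo the current basis, so we have a Gröbner basis.
Inter-reduce: drop elements whose leading term is divisible by another's, tail-reduce, and make monic.
Reduced Gröbner basis: {x_1 - x_2**2 - x_2, x_2**3 + x_2**2 + 2*x_2}.
Label its elements g_1 = x_1 - x_2**2 - x_2, g_2 = x_2**3 + x_2**2 + 2*x_2.

Reduce p = -x_1**2 - x_1 - x_2**2 - x_2 modulo G:
  leading term x_1**2: subtract (-x_1)·g_1 from -x_1**2 - x_1 - x_2**2 - x_2 → -x_1*x_2**2 - x_1*x_2 - x_1 - x_2**2 - x_2
  leading term x_1*x_2**2: subtract (-x_2**2)·g_1 from -x_1*x_2**2 - x_1*x_2 - x_1 - x_2**2 - x_2 → -x_1*x_2 - x_1 - x_2**4 - x_2**3 - x_2**2 - x_2
  leading term x_1*x_2: subtract (-x_2)·g_1 from -x_1*x_2 - x_1 - x_2**4 - x_2**3 - x_2**2 - x_2 → -x_1 - x_2**4 - 2*x_2**3 - 2*x_2**2 - x_2
  leading term x_1: subtract (-1)·g_1 from -x_1 - x_2**4 - 2*x_2**3 - 2*x_2**2 - x_2 → -x_2**4 - 2*x_2**3 + 2*x_2**2 - 2*x_2
  leading term x_2**4: subtract (-x_2)·g_2 from -x_2**4 - 2*x_2**3 + 2*x_2**2 - 2*x_2 → -x_2**3 - x_2**2 - 2*x_2
  leading term x_2**3: subtract (-1)·g_2 from -x_2**3 - x_2**2 - 2*x_2 → 0
  normal form = 0.
Since the normal form is 0, p ∈ I.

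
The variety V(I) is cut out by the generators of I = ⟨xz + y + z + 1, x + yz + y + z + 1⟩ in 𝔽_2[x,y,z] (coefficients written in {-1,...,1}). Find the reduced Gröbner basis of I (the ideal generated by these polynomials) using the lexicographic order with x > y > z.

The reduced Gröbner basis is the canonical form of the ideal for this ordering.

f_1 = xz + y + z + 1, LT = xz.
f_2 = x + yz + y + z + 1, LT = x.

S(f_1,f_2): lcm = xz. S = yz² + yz + y + z² + 1.
  leading term yz²: no divisor's leading term divides it; move yz² to the remainder.
  leading term yz: no divisor's leading term divides it; move yz to the remainder.
  leading term y: no divisor's leading term divides it; move y to the remainder.
  leading term z²: no divisor's leading term divides it; move z² to the remainder.
  leading term 1: no divisor's leading term divides it; move 1 to the remainder.
  remainder yz² + yz + y + z² + 1 ≠ 0; add g_3 = yz² + yz + y + z² + 1 to the basis.

The other S-polynomials (S(f_1,g_3), S(f_2,g_3)) all reduce to 0 modulo the current basis, so we have a Gröbner basis.
Inter-reduce: drop elements whose leading term is divisible by another's, tail-reduce, and make monic.

G = {x + yz + y + z + 1, yz² + yz + y + z² + 1}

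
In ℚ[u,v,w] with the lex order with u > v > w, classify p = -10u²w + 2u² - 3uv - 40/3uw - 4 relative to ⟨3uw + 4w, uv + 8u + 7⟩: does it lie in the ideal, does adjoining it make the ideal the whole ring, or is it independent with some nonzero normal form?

First compute the reduced Gröbner basis of I by Buchberger's algorithm.
f_1 = 3uw + 4w, LT = uw.
f_2 = uv + 8u + 7, LT = uv.

S(f_1,f_2): lcm = uvw. S = -8uw + 4/3vw - 7w.
  leading term uw: subtract (-8/3)·f_1 from -8uw + 4/3vw - 7w → 4/3vw + 11/3w
  leading term vw: no divisor's leading term divides it; move 4/3vw to the remainder.
  leading term w: no divisor's leading term divides it; move 11/3w to the remainder.
  remainder 4/3vw + 11/3w ≠ 0; add h_3 = 4/3vw + 11/3w to the basis.

S(f_1,h_3): lcm = uvw. S = -11/4uw + 4/3vw.
  leading term uw: subtract (-11/12)·f_1 from -11/4uw + 4/3vw → 4/3vw + 11/3w
  leading term vw: subtract (1)·h_3 from 4/3vw + 11/3w → 0
  remainder 0.

S(f_2,h_3): lcm = uvw. S = 21/4uw + 7w.
  leading term uw: subtract (7/4)·f_1 from 21/4uw + 7w → 0
  remainder 0.

Every S-polynomial of the final basis reduces to 0, so we have a Gröbner basis.
Inter-reduce: drop elements whose leading term is divisible by another's, tail-reduce, and make monic.
Reduced Gröbner basis: {uv + 8u + 7, uw + 4/3w, vw + 11/4w}.
Label its elements g_1 = uv + 8u + 7, g_2 = uw + 4/3w, g_3 = vw + 11/4w.

Reduce p = -10u²w + 2u² - 3uv - 40/3uw - 4 modulo G:
  leading term u²w: subtract (-10u)·g_2 from -10u²w + 2u² - 3uv - 40/3uw - 4 → 2u² - 3uv - 4
  leading term u²: no divisor's leading term divides it; move 2u² to the remainder.
  leading term uv: subtract (-3)·g_1 from -3uv - 4 → 24u + 17
  leading term u: no divisor's leading term divides it; move 24u to the remainder.
  leading term 1: no divisor's leading term divides it; move 17 to the remainder.
  normal form = 2u² + 24u + 17.
The normal form is nonzero, so p ∉ I. Since p minus its normal form lies in I, I + (p) = I + (r) where r = 2u² + 24u + 17; decide whether this ideal is the whole ring.
Run Buchberger on G together with r (pairs among the g_i already reduce to 0 since G is a Gröbner basis):
g_1 = uv + 8u + 7, LT = uv.
g_2 = uw + 4/3w, LT = uw.
g_3 = vw + 11/4w, LT = vw.
r = 2u² + 24u + 17, LT = u².

S(g_1,g_2): lcm = uvw. S = 8uw - 4/3vw + 7w.
  leading term uw: subtract (8)·g_2 from 8uw - 4/3vw + 7w → -4/3vw - 11/3w
  leading term vw: subtract (-4/3)·g_3 from -4/3vw - 11/3w → 0
  remainder 0.

S(g_1,g_3): lcm = uvw. S = 21/4uw + 7w.
  leading term uw: subtract (21/4)·g_2 from 21/4uw + 7w → 0
  remainder 0.

S(g_1,r): lcm = u²v. S = 8u² - 12uv + 7u - 17/2v.
  leading term u²: subtract (4)·r from 8u² - 12uv + 7u - 17/2v → -12uv - 89u - 17/2v - 68
  leading term uv: subtract (-12)·g_1 from -12uv - 89u - 17/2v - 68 → 7u - 17/2v + 16
  leading term u: no divisor's leading term divides it; move 7u to the remainder.
  leading term v: no divisor's leading term divides it; move -17/2v to the remainder.
  leading term 1: no divisor's leading term divides it; move 16 to the remainder.
  remainder 7u - 17/2v + 16 ≠ 0; add m_5 = 7u - 17/2v + 16 to the basis.

S(g_2,g_3): lcm = uvw. S = -11/4uw + 4/3vw.
  leading term uw: subtract (-11/4)·g_2 from -11/4uw + 4/3vw → 4/3vw + 11/3w
  leading term vw: subtract (4/3)·g_3 from 4/3vw + 11/3w → 0
  remainder 0.

S(g_2,r): lcm = u²w. S = -32/3uw - 17/2w.
  leading term uw: subtract (-32/3)·g_2 from -32/3uw - 17/2w → 103/18w
  leading term w: no divisor's leading term divides it; move 103/18w to the remainder.
  remainder 103/18w ≠ 0; add m_6 = 103/18w to the basis.

S(g_3,r): leading monomials are coprime, so the S-polynomial reduces to 0 (Buchberger's first criterion).
S(g_1,m_5): lcm = uv. S = 8u + 17/14v² - 16/7v + 7.
  leading term u: subtract (8/7)·m_5 from 8u + 17/14v² - 16/7v + 7 → 17/14v² + 52/7v - 79/7
  leading term v²: no divisor's leading term divides it; move 17/14v² to the remainder.
  leading term v: no divisor's leading term divides it; move 52/7v to the remainder.
  leading term 1: no divisor's leading term divides it; move -79/7 to the remainder.
  remainder 17/14v² + 52/7v - 79/7 ≠ 0; add m_7 = 17/14v² + 52/7v - 79/7 to the basis.

S(g_2,m_5): lcm = uw. S = 17/14vw - 20/21w.
  leading term vw: subtract (17/14)·g_3 from 17/14vw - 20/21w → -103/24w
  leading term w: subtract (-¾)·m_6 from -103/24w → 0
  remainder 0.

S(g_3,m_5): leading monomials are coprime, so the S-polynomial reduces to 0 (Buchberger's first criterion).
S(r,m_5): lcm = u². S = 17/14uv + 68/7u + 17/2.
  leading term uv: subtract (17/14)·g_1 from 17/14uv + 68/7u + 17/2 → 0
  remainder 0.

S(g_1,m_6): leading monomials are coprime, so the S-polynomial reduces to 0 (Buchberger's first criterion).
S(g_2,m_6): lcm = uw. S = 4/3w.
  leading term w: subtract (24/103)·m_6 from 4/3w → 0
  remainder 0.

S(g_3,m_6): lcm = vw. S = 11/4w.
  leading term w: subtract (99/206)·m_6 from 11/4w → 0
  remainder 0.

S(r,m_6): leading monomials are coprime, so the S-polynomial reduces to 0 (Buchberger's first criterion).
S(m_5,m_6): leading monomials are coprime, so the S-polynomial reduces to 0 (Buchberger's first criterion).
S(g_1,m_7): lcm = uv². S = 32/17uv + 158/17u + 7v.
  leading term uv: subtract (32/17)·g_1 from 32/17uv + 158/17u + 7v → -98/17u + 7v - 224/17
  leading term u: subtract (-14/17)·m_5 from -98/17u + 7v - 224/17 → 0
  remainder 0.

S(g_2,m_7): leading monomials are coprime, so the S-polynomial reduces to 0 (Buchberger's first criterion).
S(g_3,m_7): lcm = v²w. S = -229/68vw + 158/17w.
  leading term vw: subtract (-229/68)·g_3 from -229/68vw + 158/17w → 5047/272w
  leading term w: subtract (441/136)·m_6 from 5047/272w → 0
  remainder 0.

S(r,m_7): leading monomials are coprime, so the S-polynomial reduces to 0 (Buchberger's first criterion).
S(m_5,m_7): leading monomials are coprime, so the S-polynomial reduces to 0 (Buchberger's first criterion).
S(m_6,m_7): leading monomials are coprime, so the S-polynomial reduces to 0 (Buchberger's first criterion).
Every S-polynomial of the final basis reduces to 0, so we have a Gröbner basis.
Inter-reduce: drop elements whose leading term is divisible by another's, tail-reduce, and make monic.
Reduced Gröbner basis: {u - 17/14v + 16/7, v² + 104/17v - 158/17, w}.
The reduced Gröbner basis of I + (p) is {u - 17/14v + 16/7, v² + 104/17v - 158/17, w} ≠ {1}, a proper ideal, so the enlarged system stays consistent: p is independent of I, with normal form 2u² + 24u + 17.

-10u²w + 2u² - 3uv - 40/3uw - 4 is independent of I; its normal form modulo I is 2u² + 24u + 17.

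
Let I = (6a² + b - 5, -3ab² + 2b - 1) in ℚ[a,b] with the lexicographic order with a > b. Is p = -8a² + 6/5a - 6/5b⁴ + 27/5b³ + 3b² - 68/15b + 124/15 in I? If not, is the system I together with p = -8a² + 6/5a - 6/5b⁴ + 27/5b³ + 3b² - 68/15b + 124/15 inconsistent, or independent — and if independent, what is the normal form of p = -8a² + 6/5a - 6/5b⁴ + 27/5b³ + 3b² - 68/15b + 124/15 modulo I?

First compute the reduced Gröbner basis of I by Buchberger's algorithm.
f_1 = 6a² + b - 5, LT = a².
f_2 = -3ab² + 2b - 1, LT = ab².

S(f_1,f_2): lcm = a²b². S = ⅔ab - ⅓a + ⅙b³ - ⅚b².
  leading term ab: no divisor's leading term divides it; move ⅔ab to the remainder.
  leading term a: no divisor's leading term divides it; move -⅓a to the remainder.
  leading term b³: no divisor's leading term divides it; move ⅙b³ to the remainder.
  leading term b²: no divisor's leading term divides it; move -⅚b² to the remainder.
  remainder ⅔ab - ⅓a + ⅙b³ - ⅚b² ≠ 0; add h_3 = ⅔ab - ⅓a + ⅙b³ - ⅚b² to the basis.

S(f_2,h_3): lcm = ab². S = ½ab - ¼b⁴ + 5/4b³ - ⅔b + ⅓.
  leading term ab: subtract (¾)·h_3 from ½ab - ¼b⁴ + 5/4b³ - ⅔b + ⅓ → ¼a - ¼b⁴ + 9/8b³ + ⅝b² - ⅔b + ⅓
  leading term a: no divisor's leading term divides it; move ¼a to the remainder.
  leading term b⁴: no divisor's leading term divides it; move -¼b⁴ to the remainder.
  leading term b³: no divisor's leading term divides it; move 9/8b³ to the remainder.
  leading term b²: no divisor's leading term divides it; move ⅝b² to the remainder.
  leading term b: no divisor's leading term divides it; move -⅔b to the remainder.
  leading term 1: no divisor's leading term divides it; move ⅓ to the remainder.
  remainder ¼a - ¼b⁴ + 9/8b³ + ⅝b² - ⅔b + ⅓ ≠ 0; add h_4 = ¼a - ¼b⁴ + 9/8b³ + ⅝b² - ⅔b + ⅓ to the basis.

S(f_2,h_4): lcm = ab². S = b⁶ - 9/2b⁵ - 5/2b⁴ + 8/3b³ - 4/3b² - ⅔b + ⅓.
  leading term b⁶: no divisor's leading term divides it; move b⁶ to the remainder.
  leading term b⁵: no divisor's leading term divides it; move -9/2b⁵ to the remainder.
  leading term b⁴: no divisor's leading term divides it; move -5/2b⁴ to the remainder.
  leading term b³: no divisor's leading term divides it; move 8/3b³ to the remainder.
  leading term b²: no divisor's leading term divides it; move -4/3b² to the remainder.
  leading term b: no divisor's leading term divides it; move -⅔b to the remainder.
  leading term 1: no divisor's leading term divides it; move ⅓ to the remainder.
  remainder b⁶ - 9/2b⁵ - 5/2b⁴ + 8/3b³ - 4/3b² - ⅔b + ⅓ ≠ 0; add h_5 = b⁶ - 9/2b⁵ - 5/2b⁴ + 8/3b³ - 4/3b² - ⅔b + ⅓ to the basis.

S(h_3,h_4): lcm = ab. S = -½a + b⁵ - 9/2b⁴ - 9/4b³ + 17/12b² - 4/3b.
  leading term a: subtract (-2)·h_4 from -½a + b⁵ - 9/2b⁴ - 9/4b³ + 17/12b² - 4/3b → b⁵ - 5b⁴ + 8/3b² - 8/3b + ⅔
  leading term b⁵: no divisor's leading term divides it; move b⁵ to the remainder.
  leading term b⁴: no divisor's leading term divides it; move -5b⁴ to the remainder.
  leading term b²: no divisor's leading term divides it; move 8/3b² to the remainder.
  leading term b: no divisor's leading term divides it; move -8/3b to the remainder.
  leading term 1: no divisor's leading term divides it; move ⅔ to the remainder.
  remainder b⁵ - 5b⁴ + 8/3b² - 8/3b + ⅔ ≠ 0; add h_6 = b⁵ - 5b⁴ + 8/3b² - 8/3b + ⅔ to the basis.

The other S-polynomials (S(f_1,h_3), S(f_1,h_4), S(f_1,h_5), S(f_2,h_5), S(h_3,h_5), S(h_4,h_5), S(f_1,h_6), S(f_2,h_6), S(h_3,h_6), S(h_4,h_6), S(h_5,h_6)) all reduce to 0 modulo the current basis, so we have a Gröbner basis.
Inter-reduce: drop elements whose leading term is divisible by another's, tail-reduce, and make monic.
Reduced Gröbner basis: {a - b⁴ + 9/2b³ + 5/2b² - 8/3b + 4/3, b⁵ - 5b⁴ + 8/3b² - 8/3b + ⅔}.
Label its elements g_1 = a - b⁴ + 9/2b³ + 5/2b² - 8/3b + 4/3, g_2 = b⁵ - 5b⁴ + 8/3b² - 8/3b + ⅔.

Reduce p = -8a² + 6/5a - 6/5b⁴ + 27/5b³ + 3b² - 68/15b + 124/15 modulo G:
  leading term a²: subtract (-8a)·g_1 from -8a² + 6/5a - 6/5b⁴ + 27/5b³ + 3b² - 68/15b + 124/15 → -8ab⁴ + 36ab³ + 20ab² - 64/3ab + 178/15a - 6/5b⁴ + 27/5b³ + 3b² - 68/15b + 124/15
  leading term ab⁴: subtract (-8b⁴)·g_1 from -8ab⁴ + 36ab³ + 20ab² - 64/3ab + 178/15a - 6/5b⁴ + 27/5b³ + 3b² - 68/15b + 124/15 → 36ab³ + 20ab² - 64/3ab + 178/15a - 8b⁸ + 36b⁷ + 20b⁶ - 64/3b⁵ + 142/15b⁴ + 27/5b³ + 3b² - 68/15b + 124/15
  leading term ab³: subtract (36b³)·g_1 from 36ab³ + 20ab² - 64/3ab + 178/15a - 8b⁸ + 36b⁷ + 20b⁶ - 64/3b⁵ + 142/15b⁴ + 27/5b³ + 3b² - 68/15b + 124/15 → 20ab² - 64/3ab + 178/15a - 8b⁸ + 72b⁷ - 142b⁶ - 334/3b⁵ + 1582/15b⁴ - 213/5b³ + 3b² - 68/15b + 124/15
  leading term ab²: subtract (20b²)·g_1 from 20ab² - 64/3ab + 178/15a - 8b⁸ + 72b⁷ - 142b⁶ - 334/3b⁵ + 1582/15b⁴ - 213/5b³ + 3b² - 68/15b + 124/15 → -64/3ab + 178/15a - 8b⁸ + 72b⁷ - 122b⁶ - 604/3b⁵ + 832/15b⁴ + 161/15b³ - 71/3b² - 68/15b + 124/15
  leading term ab: subtract (-64/3b)·g_1 from -64/3ab + 178/15a - 8b⁸ + 72b⁷ - 122b⁶ - 604/3b⁵ + 832/15b⁴ + 161/15b³ - 71/3b² - 68/15b + 124/15 → 178/15a - 8b⁸ + 72b⁷ - 122b⁶ - 668/3b⁵ + 2272/15b⁴ + 961/15b³ - 725/9b² + 1076/45b + 124/15
  leading term a: subtract (178/15)·g_1 from 178/15a - 8b⁸ + 72b⁷ - 122b⁶ - 668/3b⁵ + 2272/15b⁴ + 961/15b³ - 725/9b² + 1076/45b + 124/15 → -8b⁸ + 72b⁷ - 122b⁶ - 668/3b⁵ + 490/3b⁴ + 32/3b³ - 992/9b² + 500/9b - 68/9
  leading term b⁸: subtract (-8b³)·g_2 from -8b⁸ + 72b⁷ - 122b⁶ - 668/3b⁵ + 490/3b⁴ + 32/3b³ - 992/9b² + 500/9b - 68/9 → 32b⁷ - 122b⁶ - 604/3b⁵ + 142b⁴ + 16b³ - 992/9b² + 500/9b - 68/9
  leading term b⁷: subtract (32b²)·g_2 from 32b⁷ - 122b⁶ - 604/3b⁵ + 142b⁴ + 16b³ - 992/9b² + 500/9b - 68/9 → 38b⁶ - 604/3b⁵ + 170/3b⁴ + 304/3b³ - 1184/9b² + 500/9b - 68/9
  leading term b⁶: subtract (38b)·g_2 from 38b⁶ - 604/3b⁵ + 170/3b⁴ + 304/3b³ - 1184/9b² + 500/9b - 68/9 → -34/3b⁵ + 170/3b⁴ - 272/9b² + 272/9b - 68/9
  leading term b⁵: subtract (-34/3)·g_2 from -34/3b⁵ + 170/3b⁴ - 272/9b² + 272/9b - 68/9 → 0
  normal form = 0.
Since the normal form is 0, p ∈ I.

-8a² + 6/5a - 6/5b⁴ + 27/5b³ + 3b² - 68/15b + 124/15 lies in I (it reduces to 0).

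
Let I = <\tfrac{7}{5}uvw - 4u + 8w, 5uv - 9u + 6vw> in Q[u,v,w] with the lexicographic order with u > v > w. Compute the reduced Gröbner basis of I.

G = {uv - \tfrac{9}{5}u + \tfrac{6}{5}vw, uw - \tfrac{100}{63}u - \tfrac{2}{3}vw^{2} + \tfrac{200}{63}w, v^{2}w^{2} - \tfrac{160}{21}vw + \tfrac{60}{7}w}

Buchberger's algorithm terminates because the ascending chain of leading-term ideals stabilizes.

f_1 = \tfrac{7}{5}uvw - 4u + 8w, LT = uvw.
f_2 = 5uv - 9u + 6vw, LT = uv.

S(f_1,f_2): lcm = uvw. S = \tfrac{9}{5}uw - \tfrac{20}{7}u - \tfrac{6}{5}vw^{2} + \tfrac{40}{7}w.
  leading term uw: no divisor's leading term divides it; move \tfrac{9}{5}uw to the remainder.
  leading term u: no divisor's leading term divides it; move -\tfrac{20}{7}u to the remainder.
  leading term vw^{2}: no divisor's leading term divides it; move -\tfrac{6}{5}vw^{2} to the remainder.
  leading term w: no divisor's leading term divides it; move \tfrac{40}{7}w to the remainder.
  remainder \tfrac{9}{5}uw - \tfrac{20}{7}u - \tfrac{6}{5}vw^{2} + \tfrac{40}{7}w ≠ 0; add g_3 = \tfrac{9}{5}uw - \tfrac{20}{7}u - \tfrac{6}{5}vw^{2} + \tfrac{40}{7}w to the basis.

S(f_1,g_3): lcm = uvw. S = \tfrac{100}{63}uv - \tfrac{20}{7}u + \tfrac{2}{3}v^{2}w^{2} - \tfrac{200}{63}vw + \tfrac{40}{7}w.
  leading term uv: subtract (\tfrac{20}{63})·f_2 from \tfrac{100}{63}uv - \tfrac{20}{7}u + \tfrac{2}{3}v^{2}w^{2} - \tfrac{200}{63}vw + \tfrac{40}{7}w → \tfrac{2}{3}v^{2}w^{2} - \tfrac{320}{63}vw + \tfrac{40}{7}w
  leading term v^{2}w^{2}: no divisor's leading term divides it; move \tfrac{2}{3}v^{2}w^{2} to the remainder.
  leading term vw: no divisor's leading term divides it; move -\tfrac{320}{63}vw to the remainder.
  leading term w: no divisor's leading term divides it; move \tfrac{40}{7}w to the remainder.
  remainder \tfrac{2}{3}v^{2}w^{2} - \tfrac{320}{63}vw + \tfrac{40}{7}w ≠ 0; add g_4 = \tfrac{2}{3}v^{2}w^{2} - \tfrac{320}{63}vw + \tfrac{40}{7}w to the basis.

The other S-polynomials (S(f_2,g_3), S(f_1,g_4), S(f_2,g_4), S(g_3,g_4)) all reduce to 0 modulo the current basis, so we have a Gröbner basis.
Inter-reduce: drop elements whose leading term is divisible by another's, tail-reduce, and make monic.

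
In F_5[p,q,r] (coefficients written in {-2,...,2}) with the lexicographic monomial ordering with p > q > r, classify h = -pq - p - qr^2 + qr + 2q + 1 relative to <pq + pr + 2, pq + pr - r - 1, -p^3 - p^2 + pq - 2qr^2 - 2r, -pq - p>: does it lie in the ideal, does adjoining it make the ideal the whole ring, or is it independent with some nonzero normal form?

First compute the reduced Gröbner basis of I by Buchberger's algorithm.
f_1 = pq + pr + 2, LT = pq.
f_2 = pq + pr - r - 1, LT = pq.
f_3 = -p^3 - p^2 + pq - 2qr^2 - 2r, LT = p^3.
f_4 = -pq - p, LT = pq.

S(f_1,f_2): lcm = pq. S = r - 2.
  leading term r: no divisor's leading term divides it; move r to the remainder.
  leading term 1: no divisor's leading term divides it; move -2 to the remainder.
  remainder r - 2 ≠ 0; add k_5 = r - 2 to the basis.

S(f_1,f_3): lcm = p^3q. S = p^3r - p^2q + 2p^2 + pq^2 - 2q^2r^2 - 2qr.
  leading term p^3r: subtract (-r)·f_3 from p^3r - p^2q + 2p^2 + pq^2 - 2q^2r^2 - 2qr → -p^2q - p^2r + 2p^2 + pq^2 + pqr - 2q^2r^2 - 2qr^3 - 2qr - 2r^2
  leading term p^2q: subtract (-p)·f_1 from -p^2q - p^2r + 2p^2 + pq^2 + pqr - 2q^2r^2 - 2qr^3 - 2qr - 2r^2 → 2p^2 + pq^2 + pqr + 2p - 2q^2r^2 - 2qr^3 - 2qr - 2r^2
  leading term p^2: no divisor's leading term divides it; move 2p^2 to the remainder.
  leading term pq^2: subtract (q)·f_1 from pq^2 + pqr + 2p - 2q^2r^2 - 2qr^3 - 2qr - 2r^2 → 2p - 2q^2r^2 - 2qr^3 - 2qr - 2q - 2r^2
  leading term p: no divisor's leading term divides it; move 2p to the remainder.
  leading term q^2r^2: subtract (-2q^2r)·k_5 from -2q^2r^2 - 2qr^3 - 2qr - 2q - 2r^2 → q^2r - 2qr^3 - 2qr - 2q - 2r^2
  leading term q^2r: subtract (q^2)·k_5 from q^2r - 2qr^3 - 2qr - 2q - 2r^2 → 2q^2 - 2qr^3 - 2qr - 2q - 2r^2
  leading term q^2: no divisor's leading term divides it; move 2q^2 to the remainder.
  leading term qr^3: subtract (-2qr^2)·k_5 from -2qr^3 - 2qr - 2q - 2r^2 → qr^2 - 2qr - 2q - 2r^2
  leading term qr^2: subtract (qr)·k_5 from qr^2 - 2qr - 2q - 2r^2 → -2q - 2r^2
  leading term q: no divisor's leading term divides it; move -2q to the remainder.
  leading term r^2: subtract (-2r)·k_5 from -2r^2 → r
  leading term r: subtract (1)·k_5 from r → 2
  leading term 1: no divisor's leading term divides it; move 2 to the remainder.
  remainder 2p^2 + 2p + 2q^2 - 2q + 2 ≠ 0; add k_6 = 2p^2 + 2p + 2q^2 - 2q + 2 to the basis.

S(f_1,f_4): lcm = pq. S = pr - p + 2.
  leading term pr: subtract (p)·k_5 from pr - p + 2 → p + 2
  leading term p: no divisor's leading term divides it; move p to the remainder.
  leading term 1: no divisor's leading term divides it; move 2 to the remainder.
  remainder p + 2 ≠ 0; add k_7 = p + 2 to the basis.

S(f_3,f_4): lcm = p^3q. S = -p^3 + p^2q - pq^2 + 2q^2r^2 + 2qr.
  leading term p^3: subtract (1)·f_3 from -p^3 + p^2q - pq^2 + 2q^2r^2 + 2qr → p^2q + p^2 - pq^2 - pq + 2q^2r^2 + 2qr^2 + 2qr + 2r
  leading term p^2q: subtract (p)·f_1 from p^2q + p^2 - pq^2 - pq + 2q^2r^2 + 2qr^2 + 2qr + 2r → -p^2r + p^2 - pq^2 - pq - 2p + 2q^2r^2 + 2qr^2 + 2qr + 2r
  leading term p^2r: subtract (-p^2)·k_5 from -p^2r + p^2 - pq^2 - pq - 2p + 2q^2r^2 + 2qr^2 + 2qr + 2r → -p^2 - pq^2 - pq - 2p + 2q^2r^2 + 2qr^2 + 2qr + 2r
  leading term p^2: subtract (2)·k_6 from -p^2 - pq^2 - pq - 2p + 2q^2r^2 + 2qr^2 + 2qr + 2r → -pq^2 - pq - p + 2q^2r^2 + q^2 + 2qr^2 + 2qr - q + 2r + 1
  leading term pq^2: subtract (-q)·f_1 from -pq^2 - pq - p + 2q^2r^2 + q^2 + 2qr^2 + 2qr - q + 2r + 1 → pqr - pq - p + 2q^2r^2 + q^2 + 2qr^2 + 2qr + q + 2r + 1
  leading term pqr: subtract (r)·f_1 from pqr - pq - p + 2q^2r^2 + q^2 + 2qr^2 + 2qr + q + 2r + 1 → -pq - pr^2 - p + 2q^2r^2 + q^2 + 2qr^2 + 2qr + q + 1
  leading term pq: subtract (-1)·f_1 from -pq - pr^2 - p + 2q^2r^2 + q^2 + 2qr^2 + 2qr + q + 1 → -pr^2 + pr - p + 2q^2r^2 + q^2 + 2qr^2 + 2qr + q - 2
  leading term pr^2: subtract (-pr)·k_5 from -pr^2 + pr - p + 2q^2r^2 + q^2 + 2qr^2 + 2qr + q - 2 → -pr - p + 2q^2r^2 + q^2 + 2qr^2 + 2qr + q - 2
  leading term pr: subtract (-p)·k_5 from -pr - p + 2q^2r^2 + q^2 + 2qr^2 + 2qr + q - 2 → 2p + 2q^2r^2 + q^2 + 2qr^2 + 2qr + q - 2
  leading term p: subtract (2)·k_7 from 2p + 2q^2r^2 + q^2 + 2qr^2 + 2qr + q - 2 → 2q^2r^2 + q^2 + 2qr^2 + 2qr + q - 1
  leading term q^2r^2: subtract (2q^2r)·k_5 from 2q^2r^2 + q^2 + 2qr^2 + 2qr + q - 1 → -q^2r + q^2 + 2qr^2 + 2qr + q - 1
  leading term q^2r: subtract (-q^2)·k_5 from -q^2r + q^2 + 2qr^2 + 2qr + q - 1 → -q^2 + 2qr^2 + 2qr + q - 1
  leading term q^2: no divisor's leading term divides it; move -q^2 to the remainder.
  leading term qr^2: subtract (2qr)·k_5 from 2qr^2 + 2qr + q - 1 → qr + q - 1
  leading term qr: subtract (q)·k_5 from qr + q - 1 → -2q - 1
  leading term q: no divisor's leading term divides it; move -2q to the remainder.
  leading term 1: no divisor's leading term divides it; move -1 to the remainder.
  remainder -q^2 - 2q - 1 ≠ 0; add k_8 = -q^2 - 2q - 1 to the basis.

S(f_4,k_6): lcm = p^2q. S = p^2 - pq - q^3 + q^2 - q.
  leading term p^2: subtract (-2)·k_6 from p^2 - pq - q^3 + q^2 - q → -pq - p - q^3 - 1
  leading term pq: subtract (-1)·f_1 from -pq - p - q^3 - 1 → pr - p - q^3 + 1
  leading term pr: subtract (p)·k_5 from pr - p - q^3 + 1 → p - q^3 + 1
  leading term p: subtract (1)·k_7 from p - q^3 + 1 → -q^3 - 1
  leading term q^3: subtract (q)·k_8 from -q^3 - 1 → 2q^2 + q - 1
  leading term q^2: subtract (-2)·k_8 from 2q^2 + q - 1 → 2q + 2
  leading term q: no divisor's leading term divides it; move 2q to the remainder.
  leading term 1: no divisor's leading term divides it; move 2 to the remainder.
  remainder 2q + 2 ≠ 0; add k_9 = 2q + 2 to the basis.

The other S-polynomials (S(f_2,f_3), S(f_2,f_4), S(f_1,k_5), S(f_2,k_5), S(f_3,k_5), S(f_4,k_5), S(f_1,k_6), S(f_2,k_6), S(f_3,k_6), S(k_5,k_6), S(f_1,k_7), S(f_2,k_7), S(f_3,k_7), S(f_4,k_7), S(k_5,k_7), S(k_6,k_7), S(f_1,k_8), S(f_2,k_8), S(f_3,k_8), S(f_4,k_8), S(k_5,k_8), S(k_6,k_8), S(k_7,k_8), S(f_1,k_9), S(f_2,k_9), S(f_3,k_9), S(f_4,k_9), S(k_5,k_9), S(k_6,k_9), S(k_7,k_9), S(k_8,k_9)) all reduce to 0 modulo the current basis, so we have a Gröbner basis.
Inter-reduce: drop elements whose leading term is divisible by another's, tail-reduce, and make monic.
Reduced Gröbner basis: {p + 2, q + 1, r - 2}.
Label its elements g_1 = p + 2, g_2 = q + 1, g_3 = r - 2.

Reduce h = -pq - p - qr^2 + qr + 2q + 1 modulo G:
  leading term pq: subtract (-q)·g_1 from -pq - p - qr^2 + qr + 2q + 1 → -p - qr^2 + qr - q + 1
  leading term p: subtract (-1)·g_1 from -p - qr^2 + qr - q + 1 → -qr^2 + qr - q - 2
  leading term qr^2: subtract (-r^2)·g_2 from -qr^2 + qr - q - 2 → qr - q + r^2 - 2
  leading term qr: subtract (r)·g_2 from qr - q + r^2 - 2 → -q + r^2 - r - 2
  leading term q: subtract (-1)·g_2 from -q + r^2 - r - 2 → r^2 - r - 1
  leading term r^2: subtract (r)·g_3 from r^2 - r - 1 → r - 1
  leading term r: subtract (1)·g_3 from r - 1 → 1
  leading term 1: no divisor's leading term divides it; move 1 to the remainder.
  normal form = 1.
The normal form is nonzero, so h ∉ I. Since h minus its normal form lies in I, I + (h) = I + (n) where n = 1; decide whether this ideal is the whole ring.
Here n = 1 is a nonzero constant, hence a unit: 1 ∈ I + (h), the Gröbner basis of I + (h) is {1}, and the enlarged system has no common solution — adjoining h is inconsistent.

The remainder on division by a Gröbner basis is unique — it is the normal form.

Adjoining -pq - p - qr^2 + qr + 2q + 1 makes the ideal the whole ring: the system is inconsistent.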